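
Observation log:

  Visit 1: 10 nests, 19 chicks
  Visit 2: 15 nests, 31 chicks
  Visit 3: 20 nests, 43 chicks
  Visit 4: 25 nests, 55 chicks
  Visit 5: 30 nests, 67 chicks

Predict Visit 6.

Nests: +5 each step, so 10, 15, 20, 25, 30 → 35.
Chicks goes 19, 31, 43, 55, 67 → 79 (+12 each step).
So the next record is 35 nests, 79 chicks.

35 nests, 79 chicks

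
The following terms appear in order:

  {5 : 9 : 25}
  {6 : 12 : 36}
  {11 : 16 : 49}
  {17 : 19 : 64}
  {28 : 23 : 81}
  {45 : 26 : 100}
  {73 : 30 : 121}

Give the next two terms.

For the first part, each term is the sum of the two before it: 5, 6, 11, 17, 28, 45, 73 → 118 → 191.
Second part goes 9, 12, 16, 19, 23, 26, 30 → 33 → 37 (alternating steps +3, +4, +3, +4, …).
Third part: perfect squares: 5², 6², 7², …, so 25, 36, 49, 64, 81, 100, 121 → 144 → 169.
Putting the parts together: {118 : 33 : 144} and then {191 : 37 : 169}.

{118 : 33 : 144}, {191 : 37 : 169}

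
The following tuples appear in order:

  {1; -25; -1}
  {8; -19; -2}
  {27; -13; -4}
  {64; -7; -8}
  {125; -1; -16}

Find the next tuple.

{216; 5; -32}

For the first entry, perfect cubes: 1³, 2³, 3³, …: 1, 8, 27, 64, 125 → 216.
For the second entry, +6 each step: -25, -19, -13, -7, -1 → 5.
Third entry goes -1, -2, -4, -8, -16 → -32 (×2 each step).
Putting it together: {216; 5; -32}.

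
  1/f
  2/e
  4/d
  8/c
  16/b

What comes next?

For the first component, ×2 each step: 1, 2, 4, 8, 16 → 32.
Letter: f, e, d, c, b → a (letters move back 1 place in the alphabet).
Putting it together: 32/a.

32/a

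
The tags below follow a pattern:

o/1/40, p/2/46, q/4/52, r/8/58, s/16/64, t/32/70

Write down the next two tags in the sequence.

Letter: letters move forward 1 place in the alphabet; o, p, q, r, s, t → u → v.
Second component: ×2 each step; 1, 2, 4, 8, 16, 32 → 64 → 128.
Third component — +6 each step: 40, 46, 52, 58, 64, 70 → 76 → 82.
Putting the parts together: u/64/76 and then v/128/82.

u/64/76, v/128/82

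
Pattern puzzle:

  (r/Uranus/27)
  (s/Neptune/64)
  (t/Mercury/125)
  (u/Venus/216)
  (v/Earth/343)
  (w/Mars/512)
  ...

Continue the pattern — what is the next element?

For the letter, letters move forward 1 place in the alphabet: r, s, t, u, v, w → x.
Planet — runs through the planets Mercury→Neptune: Uranus, Neptune, Mercury, Venus, Earth, Mars → Jupiter.
Third coordinate: perfect cubes: 3³, 4³, 5³, …, so 27, 64, 125, 216, 343, 512 → 729.
Combining the parts gives (x/Jupiter/729).

(x/Jupiter/729)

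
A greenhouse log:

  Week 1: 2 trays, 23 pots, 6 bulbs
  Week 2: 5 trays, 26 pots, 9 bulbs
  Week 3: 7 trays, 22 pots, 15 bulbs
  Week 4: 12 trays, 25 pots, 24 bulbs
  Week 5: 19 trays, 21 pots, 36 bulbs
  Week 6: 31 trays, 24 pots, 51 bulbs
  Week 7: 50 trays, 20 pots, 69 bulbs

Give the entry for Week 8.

81 trays, 23 pots, 90 bulbs

Trays goes 2, 5, 7, 12, 19, 31, 50 → 81 (each term is the sum of the two before it).
Pots: 23, 26, 22, 25, 21, 24, 20 → 23 (alternating steps +3, −4, +3, −4, …).
Bulbs: differences are 3, 6, 9, … (increasing by 3 each time), so 6, 9, 15, 24, 36, 51, 69 → 90.
Combining the parts gives 81 trays, 23 pots, 90 bulbs.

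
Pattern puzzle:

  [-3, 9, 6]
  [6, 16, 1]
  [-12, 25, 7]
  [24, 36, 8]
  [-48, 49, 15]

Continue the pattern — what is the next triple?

[96, 64, 23]

First value — ×(-2) each step: -3, 6, -12, 24, -48 → 96.
Second value: 9, 16, 25, 36, 49 → 64 (perfect squares: 3², 4², 5², …).
Third value: 6, 1, 7, 8, 15 → 23 (each term is the sum of the two before it).
Combining the parts gives [96, 64, 23].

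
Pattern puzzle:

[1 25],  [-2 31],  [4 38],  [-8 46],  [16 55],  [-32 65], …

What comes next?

[64 76]

For the first entry, ×(-2) each step: 1, -2, 4, -8, 16, -32 → 64.
Second entry: differences are 6, 7, 8, … (increasing by 1 each time); 25, 31, 38, 46, 55, 65 → 76.
So the next element is [64 76].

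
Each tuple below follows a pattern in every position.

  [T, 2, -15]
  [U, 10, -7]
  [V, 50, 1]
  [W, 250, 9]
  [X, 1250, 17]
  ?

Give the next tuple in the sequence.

Letter goes T, U, V, W, X → Y (letters move forward 1 place in the alphabet).
For the second component, ×5 each step: 2, 10, 50, 250, 1250 → 6250.
Third component — +8 each step: -15, -7, 1, 9, 17 → 25.
Putting it together: [Y, 6250, 25].

[Y, 6250, 25]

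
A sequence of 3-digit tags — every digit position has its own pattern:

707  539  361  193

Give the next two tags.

925, 757

First digit: −2 each step, mod 10, so 7, 5, 3, 1 → 9 → 7.
Second digit: +3 each step, mod 10, so 0, 3, 6, 9 → 2 → 5.
Third digit: +2 each step, mod 10, so 7, 9, 1, 3 → 5 → 7.
Putting the parts together: 925 and then 757.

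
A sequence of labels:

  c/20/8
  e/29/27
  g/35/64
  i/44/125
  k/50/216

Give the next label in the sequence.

m/59/343

Letter: c, e, g, i, k → m (letters move forward 2 places in the alphabet).
Second component: 20, 29, 35, 44, 50 → 59 (alternating steps +9, +6, +9, +6, …).
Third component: 8, 27, 64, 125, 216 → 343 (perfect cubes: 2³, 3³, 4³, …).
So the next label is m/59/343.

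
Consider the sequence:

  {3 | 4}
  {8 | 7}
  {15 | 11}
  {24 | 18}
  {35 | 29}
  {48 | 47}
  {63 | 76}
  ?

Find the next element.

{80 | 123}

First slot — differences are 5, 7, 9, … (increasing by 2 each time): 3, 8, 15, 24, 35, 48, 63 → 80.
Second slot: each term is the sum of the two before it; 4, 7, 11, 18, 29, 47, 76 → 123.
Combining the parts gives {80 | 123}.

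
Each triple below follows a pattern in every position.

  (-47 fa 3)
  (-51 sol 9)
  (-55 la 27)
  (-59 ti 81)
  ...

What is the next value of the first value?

-63

First value goes -47, -51, -55, -59 → -63 (−4 each step).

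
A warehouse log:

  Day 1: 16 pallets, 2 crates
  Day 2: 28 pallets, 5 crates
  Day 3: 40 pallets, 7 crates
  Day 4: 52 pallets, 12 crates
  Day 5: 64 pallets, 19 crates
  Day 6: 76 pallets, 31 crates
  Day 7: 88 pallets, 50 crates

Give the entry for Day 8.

Pallets goes 16, 28, 40, 52, 64, 76, 88 → 100 (+12 each step).
Crates: 2, 5, 7, 12, 19, 31, 50 → 81 (each term is the sum of the two before it).
Putting it together: 100 pallets, 81 crates.

100 pallets, 81 crates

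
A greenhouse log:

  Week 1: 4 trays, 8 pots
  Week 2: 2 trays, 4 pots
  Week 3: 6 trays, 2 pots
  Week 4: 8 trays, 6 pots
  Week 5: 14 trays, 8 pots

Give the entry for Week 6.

22 trays, 14 pots

Trays: each term is the sum of the two before it; 4, 2, 6, 8, 14 → 22.
Pots: always the previous value of the trays; 8, 4, 2, 6, 8 → 14.
Combining the parts gives 22 trays, 14 pots.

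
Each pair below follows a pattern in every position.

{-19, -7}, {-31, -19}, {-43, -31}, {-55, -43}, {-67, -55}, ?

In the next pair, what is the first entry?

-79

First entry — −12 each step: -19, -31, -43, -55, -67 → -79.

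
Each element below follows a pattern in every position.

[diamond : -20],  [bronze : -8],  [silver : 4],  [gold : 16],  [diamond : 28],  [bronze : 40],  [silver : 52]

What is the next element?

Rank goes diamond, bronze, silver, gold, diamond, bronze, silver → gold (repeats diamond → bronze → silver → gold).
Second coordinate: +12 each step, so -20, -8, 4, 16, 28, 40, 52 → 64.
So the next element is [gold : 64].

[gold : 64]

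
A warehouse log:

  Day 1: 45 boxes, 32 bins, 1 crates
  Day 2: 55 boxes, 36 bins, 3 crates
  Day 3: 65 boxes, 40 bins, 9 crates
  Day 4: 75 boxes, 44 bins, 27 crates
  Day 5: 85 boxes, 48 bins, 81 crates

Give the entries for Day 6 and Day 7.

95 boxes, 52 bins, 243 crates; 105 boxes, 56 bins, 729 crates

Boxes: +10 each step; 45, 55, 65, 75, 85 → 95 → 105.
Bins — +4 each step: 32, 36, 40, 44, 48 → 52 → 56.
Crates: ×3 each step; 1, 3, 9, 27, 81 → 243 → 729.
So the next two rows are 95 boxes, 52 bins, 243 crates and 105 boxes, 56 bins, 729 crates.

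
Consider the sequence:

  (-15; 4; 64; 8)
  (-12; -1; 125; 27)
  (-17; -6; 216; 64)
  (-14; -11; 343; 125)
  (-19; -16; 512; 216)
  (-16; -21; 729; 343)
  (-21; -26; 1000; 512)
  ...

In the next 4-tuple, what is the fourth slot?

729

Fourth slot goes 8, 27, 64, 125, 216, 343, 512 → 729 (perfect cubes: 2³, 3³, 4³, …).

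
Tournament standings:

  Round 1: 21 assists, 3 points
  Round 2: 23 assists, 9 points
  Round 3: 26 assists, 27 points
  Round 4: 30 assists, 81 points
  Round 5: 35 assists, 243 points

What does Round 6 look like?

41 assists, 729 points

Assists: differences are 2, 3, 4, … (increasing by 1 each time); 21, 23, 26, 30, 35 → 41.
Points: ×3 each step, so 3, 9, 27, 81, 243 → 729.
Combining the parts gives 41 assists, 729 points.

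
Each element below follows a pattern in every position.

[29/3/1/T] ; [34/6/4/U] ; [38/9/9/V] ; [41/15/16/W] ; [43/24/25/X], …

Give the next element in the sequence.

[44/39/36/Y]

First value: differences are 5, 4, 3, … (decreasing by 1 each time); 29, 34, 38, 41, 43 → 44.
Second value: 3, 6, 9, 15, 24 → 39 (each term is the sum of the two before it).
Third value: 1, 4, 9, 16, 25 → 36 (perfect squares: 1², 2², 3², …).
Letter: T, U, V, W, X → Y (letters move forward 1 place in the alphabet).
Combining the parts gives [44/39/36/Y].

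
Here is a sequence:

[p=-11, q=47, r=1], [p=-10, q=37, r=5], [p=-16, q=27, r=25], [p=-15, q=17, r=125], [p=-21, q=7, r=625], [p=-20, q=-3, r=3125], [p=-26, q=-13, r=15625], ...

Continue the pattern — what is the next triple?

[p=-25, q=-23, r=78125]

P: alternating steps +1, −6, +1, −6, …; -11, -10, -16, -15, -21, -20, -26 → -25.
Q goes 47, 37, 27, 17, 7, -3, -13 → -23 (−10 each step).
R: ×5 each step; 1, 5, 25, 125, 625, 3125, 15625 → 78125.
So the next triple is [p=-25, q=-23, r=78125].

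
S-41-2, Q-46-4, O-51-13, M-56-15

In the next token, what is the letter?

K

Letter: letters move back 2 places in the alphabet, so S, Q, O, M → K.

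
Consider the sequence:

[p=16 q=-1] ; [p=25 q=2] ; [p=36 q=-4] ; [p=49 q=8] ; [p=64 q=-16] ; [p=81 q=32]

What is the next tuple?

[p=100 q=-64]

P: perfect squares: 4², 5², 6², …, so 16, 25, 36, 49, 64, 81 → 100.
Q — ×(-2) each step: -1, 2, -4, 8, -16, 32 → -64.
Combining the parts gives [p=100 q=-64].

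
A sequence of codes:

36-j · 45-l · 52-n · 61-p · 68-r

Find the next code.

77-t

First component: 36, 45, 52, 61, 68 → 77 (alternating steps +9, +7, +9, +7, …).
Letter goes j, l, n, p, r → t (letters move forward 2 places in the alphabet).
So the next code is 77-t.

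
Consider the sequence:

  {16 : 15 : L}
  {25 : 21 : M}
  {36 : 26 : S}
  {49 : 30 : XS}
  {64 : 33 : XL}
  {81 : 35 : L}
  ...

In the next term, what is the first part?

For the first part, perfect squares: 4², 5², 6², …: 16, 25, 36, 49, 64, 81 → 100.
Second part: differences are 6, 5, 4, … (decreasing by 1 each time); 15, 21, 26, 30, 33, 35 → 36.
Size goes L, M, S, XS, XL, L → M (repeats L → M → S → XS → XL).

100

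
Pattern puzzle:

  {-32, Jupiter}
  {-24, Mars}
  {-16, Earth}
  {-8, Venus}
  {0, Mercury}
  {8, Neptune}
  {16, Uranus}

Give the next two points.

{24, Saturn}, {32, Jupiter}

First coordinate: -32, -24, -16, -8, 0, 8, 16 → 24 → 32 (+8 each step).
Planet: runs backward through the planets Mercury→Neptune; Jupiter, Mars, Earth, Venus, Mercury, Neptune, Uranus → Saturn → Jupiter.
Putting the parts together: {24, Saturn} and then {32, Jupiter}.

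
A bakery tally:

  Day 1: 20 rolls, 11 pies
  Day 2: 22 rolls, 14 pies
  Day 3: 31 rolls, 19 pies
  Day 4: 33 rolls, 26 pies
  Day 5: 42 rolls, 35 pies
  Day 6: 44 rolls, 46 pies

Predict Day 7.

53 rolls, 59 pies

Rolls — alternating steps +2, +9, +2, +9, …: 20, 22, 31, 33, 42, 44 → 53.
Pies: 11, 14, 19, 26, 35, 46 → 59 (differences are 3, 5, 7, … (increasing by 2 each time)).
So the next record is 53 rolls, 59 pies.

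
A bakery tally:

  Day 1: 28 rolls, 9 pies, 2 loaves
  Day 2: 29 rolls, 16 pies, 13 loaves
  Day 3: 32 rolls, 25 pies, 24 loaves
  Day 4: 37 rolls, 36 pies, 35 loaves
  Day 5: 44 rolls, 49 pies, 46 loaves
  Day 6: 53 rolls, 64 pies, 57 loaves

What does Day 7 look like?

For the rolls, differences are 1, 3, 5, … (increasing by 2 each time): 28, 29, 32, 37, 44, 53 → 64.
Pies: 9, 16, 25, 36, 49, 64 → 81 (perfect squares: 3², 4², 5², …).
For the loaves, +11 each step: 2, 13, 24, 35, 46, 57 → 68.
So the next row is 64 rolls, 81 pies, 68 loaves.

64 rolls, 81 pies, 68 loaves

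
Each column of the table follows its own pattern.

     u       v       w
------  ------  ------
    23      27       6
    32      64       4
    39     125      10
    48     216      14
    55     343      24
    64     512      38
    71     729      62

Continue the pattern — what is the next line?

Column u goes 23, 32, 39, 48, 55, 64, 71 → 80 (alternating steps +9, +7, +9, +7, …).
Column v: perfect cubes: 3³, 4³, 5³, …; 27, 64, 125, 216, 343, 512, 729 → 1000.
Column w: 6, 4, 10, 14, 24, 38, 62 → 100 (each term is the sum of the two before it).
Combining the parts gives 80  1000  100.

80  1000  100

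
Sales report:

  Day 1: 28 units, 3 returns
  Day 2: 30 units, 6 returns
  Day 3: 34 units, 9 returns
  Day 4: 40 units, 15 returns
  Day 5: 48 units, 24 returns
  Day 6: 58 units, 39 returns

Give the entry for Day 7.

70 units, 63 returns

Units goes 28, 30, 34, 40, 48, 58 → 70 (differences are 2, 4, 6, … (increasing by 2 each time)).
Returns: 3, 6, 9, 15, 24, 39 → 63 (each term is the sum of the two before it).
Combining the parts gives 70 units, 63 returns.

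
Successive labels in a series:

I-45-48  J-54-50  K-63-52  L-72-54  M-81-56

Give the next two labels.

Letter: I, J, K, L, M → N → O (letters move forward 1 place in the alphabet).
Second component — +9 each step: 45, 54, 63, 72, 81 → 90 → 99.
Third component: 48, 50, 52, 54, 56 → 58 → 60 (+2 each step).
So the next two labels are N-90-58 and O-99-60.

N-90-58, O-99-60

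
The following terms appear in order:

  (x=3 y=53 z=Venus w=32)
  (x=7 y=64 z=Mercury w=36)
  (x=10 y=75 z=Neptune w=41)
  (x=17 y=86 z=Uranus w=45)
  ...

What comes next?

(x=27 y=97 z=Saturn w=50)

X — each term is the sum of the two before it: 3, 7, 10, 17 → 27.
Y — +11 each step: 53, 64, 75, 86 → 97.
Z: runs backward through the planets Mercury→Neptune; Venus, Mercury, Neptune, Uranus → Saturn.
W: alternating steps +4, +5, +4, +5, …, so 32, 36, 41, 45 → 50.
Combining the parts gives (x=27 y=97 z=Saturn w=50).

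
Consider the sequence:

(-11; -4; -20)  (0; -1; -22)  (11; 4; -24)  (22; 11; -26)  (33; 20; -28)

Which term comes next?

First entry goes -11, 0, 11, 22, 33 → 44 (+11 each step).
Second entry goes -4, -1, 4, 11, 20 → 31 (differences are 3, 5, 7, … (increasing by 2 each time)).
Third entry: −2 each step, so -20, -22, -24, -26, -28 → -30.
Combining the parts gives (44; 31; -30).

(44; 31; -30)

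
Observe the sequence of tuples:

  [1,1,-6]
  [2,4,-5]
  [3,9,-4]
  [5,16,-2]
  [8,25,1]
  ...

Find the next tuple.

[13,36,6]

For the first value, each term is the sum of the two before it: 1, 2, 3, 5, 8 → 13.
For the second value, perfect squares: 1², 2², 3², …: 1, 4, 9, 16, 25 → 36.
Third value — always 7 less than the first value: -6, -5, -4, -2, 1 → 6.
Putting it together: [13,36,6].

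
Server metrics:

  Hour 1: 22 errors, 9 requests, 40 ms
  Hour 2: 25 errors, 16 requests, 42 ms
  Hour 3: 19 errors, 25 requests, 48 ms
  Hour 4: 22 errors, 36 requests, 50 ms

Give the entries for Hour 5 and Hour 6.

16 errors, 49 requests, 56 ms; 19 errors, 64 requests, 58 ms

Errors goes 22, 25, 19, 22 → 16 → 19 (alternating steps +3, −6, +3, −6, …).
Requests: perfect squares: 3², 4², 5², …; 9, 16, 25, 36 → 49 → 64.
For the ms, alternating steps +2, +6, +2, +6, …: 40, 42, 48, 50 → 56 → 58.
So the next two rows are 16 errors, 49 requests, 56 ms and 19 errors, 64 requests, 58 ms.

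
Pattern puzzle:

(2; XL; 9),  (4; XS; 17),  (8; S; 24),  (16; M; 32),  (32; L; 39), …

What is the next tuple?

(64; XL; 47)

First coordinate: 2, 4, 8, 16, 32 → 64 (×2 each step).
Size goes XL, XS, S, M, L → XL (runs through clothing sizes XS→XL).
Third coordinate: alternating steps +8, +7, +8, +7, …; 9, 17, 24, 32, 39 → 47.
Combining the parts gives (64; XL; 47).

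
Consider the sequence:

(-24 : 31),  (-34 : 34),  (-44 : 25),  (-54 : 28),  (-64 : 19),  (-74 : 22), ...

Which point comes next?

For the first value, −10 each step: -24, -34, -44, -54, -64, -74 → -84.
Second value — alternating steps +3, −9, +3, −9, …: 31, 34, 25, 28, 19, 22 → 13.
Combining the parts gives (-84 : 13).

(-84 : 13)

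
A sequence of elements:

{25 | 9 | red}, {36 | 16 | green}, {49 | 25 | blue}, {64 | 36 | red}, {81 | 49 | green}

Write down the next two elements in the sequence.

First part: perfect squares: 5², 6², 7², …; 25, 36, 49, 64, 81 → 100 → 121.
Second part: perfect squares: 3², 4², 5², …, so 9, 16, 25, 36, 49 → 64 → 81.
Colour: red, green, blue, red, green → blue → red (repeats red → green → blue).
Putting the parts together: {100 | 64 | blue} and then {121 | 81 | red}.

{100 | 64 | blue}, {121 | 81 | red}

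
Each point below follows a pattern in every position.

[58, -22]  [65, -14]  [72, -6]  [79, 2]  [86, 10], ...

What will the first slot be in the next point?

First slot: +7 each step, so 58, 65, 72, 79, 86 → 93.
Second slot: +8 each step; -22, -14, -6, 2, 10 → 18.

93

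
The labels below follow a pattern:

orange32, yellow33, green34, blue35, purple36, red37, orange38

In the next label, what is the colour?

Colour — repeats orange → yellow → green → blue → purple → red: orange, yellow, green, blue, purple, red, orange → yellow.
Second component: 32, 33, 34, 35, 36, 37, 38 → 39 (+1 each step).

yellow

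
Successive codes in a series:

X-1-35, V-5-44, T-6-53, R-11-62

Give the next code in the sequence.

P-17-71

Letter — letters move back 2 places in the alphabet: X, V, T, R → P.
Second component: 1, 5, 6, 11 → 17 (each term is the sum of the two before it).
Third component: +9 each step, so 35, 44, 53, 62 → 71.
Putting it together: P-17-71.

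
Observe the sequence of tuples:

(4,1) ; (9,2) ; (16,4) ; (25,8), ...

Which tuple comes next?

First component: 4, 9, 16, 25 → 36 (perfect squares: 2², 3², 4², …).
Second component: 1, 2, 4, 8 → 16 (×2 each step).
Combining the parts gives (36,16).

(36,16)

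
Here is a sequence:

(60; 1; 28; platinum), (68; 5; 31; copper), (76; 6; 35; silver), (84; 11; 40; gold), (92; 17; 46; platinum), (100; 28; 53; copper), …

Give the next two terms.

(108; 45; 61; silver), (116; 73; 70; gold)

First component goes 60, 68, 76, 84, 92, 100 → 108 → 116 (+8 each step).
Second component: 1, 5, 6, 11, 17, 28 → 45 → 73 (each term is the sum of the two before it).
Third component goes 28, 31, 35, 40, 46, 53 → 61 → 70 (differences are 3, 4, 5, … (increasing by 1 each time)).
Metal: platinum, copper, silver, gold, platinum, copper → silver → gold (repeats platinum → copper → silver → gold).
Putting the parts together: (108; 45; 61; silver) and then (116; 73; 70; gold).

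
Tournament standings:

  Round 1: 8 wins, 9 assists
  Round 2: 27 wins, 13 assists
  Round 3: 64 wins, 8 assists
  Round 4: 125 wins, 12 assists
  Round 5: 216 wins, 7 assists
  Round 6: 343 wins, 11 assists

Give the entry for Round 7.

512 wins, 6 assists

Wins goes 8, 27, 64, 125, 216, 343 → 512 (perfect cubes: 2³, 3³, 4³, …).
Assists: alternating steps +4, −5, +4, −5, …; 9, 13, 8, 12, 7, 11 → 6.
Combining the parts gives 512 wins, 6 assists.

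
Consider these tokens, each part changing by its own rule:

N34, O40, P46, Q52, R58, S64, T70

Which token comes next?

Letter goes N, O, P, Q, R, S, T → U (letters move forward 1 place in the alphabet).
Second component: +6 each step; 34, 40, 46, 52, 58, 64, 70 → 76.
So the next token is U76.

U76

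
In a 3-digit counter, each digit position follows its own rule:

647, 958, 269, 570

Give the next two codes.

First digit: +3 each step, mod 10; 6, 9, 2, 5 → 8 → 1.
Second digit: +1 each step, mod 10; 4, 5, 6, 7 → 8 → 9.
For the third digit, +1 each step, mod 10: 7, 8, 9, 0 → 1 → 2.
So the next two codes are 881 and 192.

881, 192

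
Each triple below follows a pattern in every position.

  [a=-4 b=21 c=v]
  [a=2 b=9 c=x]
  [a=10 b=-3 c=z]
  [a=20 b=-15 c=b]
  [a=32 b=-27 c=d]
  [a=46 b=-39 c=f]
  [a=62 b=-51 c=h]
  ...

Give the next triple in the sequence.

A goes -4, 2, 10, 20, 32, 46, 62 → 80 (differences are 6, 8, 10, … (increasing by 2 each time)).
B: −12 each step, so 21, 9, -3, -15, -27, -39, -51 → -63.
C: v, x, z, b, d, f, h → j (letters move forward 2 places in the alphabet, wrapping Z→A).
So the next triple is [a=80 b=-63 c=j].

[a=80 b=-63 c=j]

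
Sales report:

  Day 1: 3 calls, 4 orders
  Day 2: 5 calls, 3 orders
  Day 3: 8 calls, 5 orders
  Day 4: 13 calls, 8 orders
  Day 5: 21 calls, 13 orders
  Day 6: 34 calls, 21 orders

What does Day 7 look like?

Calls: each term is the sum of the two before it; 3, 5, 8, 13, 21, 34 → 55.
For the orders, always the previous value of the calls: 4, 3, 5, 8, 13, 21 → 34.
Combining the parts gives 55 calls, 34 orders.

55 calls, 34 orders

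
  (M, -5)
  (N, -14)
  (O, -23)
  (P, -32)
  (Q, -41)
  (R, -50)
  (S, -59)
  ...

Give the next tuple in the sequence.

(T, -68)

Letter: M, N, O, P, Q, R, S → T (letters move forward 1 place in the alphabet).
Second slot: −9 each step, so -5, -14, -23, -32, -41, -50, -59 → -68.
Combining the parts gives (T, -68).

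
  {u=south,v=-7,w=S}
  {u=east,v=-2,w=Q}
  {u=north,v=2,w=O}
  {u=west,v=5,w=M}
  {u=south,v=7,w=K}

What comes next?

U: repeats south → east → north → west, so south, east, north, west, south → east.
V: -7, -2, 2, 5, 7 → 8 (differences are 5, 4, 3, … (decreasing by 1 each time)).
For the w, letters move back 2 places in the alphabet: S, Q, O, M, K → I.
So the next triple is {u=east,v=8,w=I}.

{u=east,v=8,w=I}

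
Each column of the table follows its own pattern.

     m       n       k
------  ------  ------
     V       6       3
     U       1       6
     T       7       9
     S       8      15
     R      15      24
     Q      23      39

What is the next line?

P  38  63

Column m: V, U, T, S, R, Q → P (letters move back 1 place in the alphabet).
Column n: each term is the sum of the two before it; 6, 1, 7, 8, 15, 23 → 38.
Column k: each term is the sum of the two before it; 3, 6, 9, 15, 24, 39 → 63.
Putting it together: P  38  63.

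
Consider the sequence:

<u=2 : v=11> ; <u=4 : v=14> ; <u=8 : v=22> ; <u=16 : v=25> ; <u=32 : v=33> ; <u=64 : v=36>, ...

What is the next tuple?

U — ×2 each step: 2, 4, 8, 16, 32, 64 → 128.
V: alternating steps +3, +8, +3, +8, …; 11, 14, 22, 25, 33, 36 → 44.
So the next tuple is <u=128 : v=44>.

<u=128 : v=44>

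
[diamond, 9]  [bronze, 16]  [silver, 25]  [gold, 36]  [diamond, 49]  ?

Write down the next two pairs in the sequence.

[bronze, 64], [silver, 81]

Rank: diamond, bronze, silver, gold, diamond → bronze → silver (repeats diamond → bronze → silver → gold).
Second value: perfect squares: 3², 4², 5², …; 9, 16, 25, 36, 49 → 64 → 81.
Putting the parts together: [bronze, 64] and then [silver, 81].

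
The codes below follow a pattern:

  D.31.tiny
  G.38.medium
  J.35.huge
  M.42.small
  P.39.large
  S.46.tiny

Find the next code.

Letter: letters move forward 3 places in the alphabet; D, G, J, M, P, S → V.
Second component — alternating steps +7, −3, +7, −3, …: 31, 38, 35, 42, 39, 46 → 43.
Size: repeats tiny → medium → huge → small → large, so tiny, medium, huge, small, large, tiny → medium.
Putting it together: V.43.medium.

V.43.medium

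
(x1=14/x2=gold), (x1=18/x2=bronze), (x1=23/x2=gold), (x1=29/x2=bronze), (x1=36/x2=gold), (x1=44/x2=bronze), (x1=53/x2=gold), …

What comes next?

(x1=63/x2=bronze)

X1: differences are 4, 5, 6, … (increasing by 1 each time), so 14, 18, 23, 29, 36, 44, 53 → 63.
X2 — alternates gold ↔ bronze: gold, bronze, gold, bronze, gold, bronze, gold → bronze.
Combining the parts gives (x1=63/x2=bronze).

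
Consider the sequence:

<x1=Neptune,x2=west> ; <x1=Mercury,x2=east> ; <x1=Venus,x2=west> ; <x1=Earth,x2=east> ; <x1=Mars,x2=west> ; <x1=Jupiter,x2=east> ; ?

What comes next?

X1: runs through the planets Mercury→Neptune; Neptune, Mercury, Venus, Earth, Mars, Jupiter → Saturn.
X2: alternates west ↔ east; west, east, west, east, west, east → west.
So the next term is <x1=Saturn,x2=west>.

<x1=Saturn,x2=west>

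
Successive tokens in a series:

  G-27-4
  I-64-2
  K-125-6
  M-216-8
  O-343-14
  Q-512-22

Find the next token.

S-729-36

Letter: G, I, K, M, O, Q → S (letters move forward 2 places in the alphabet).
Second component — perfect cubes: 3³, 4³, 5³, …: 27, 64, 125, 216, 343, 512 → 729.
Third component goes 4, 2, 6, 8, 14, 22 → 36 (each term is the sum of the two before it).
So the next token is S-729-36.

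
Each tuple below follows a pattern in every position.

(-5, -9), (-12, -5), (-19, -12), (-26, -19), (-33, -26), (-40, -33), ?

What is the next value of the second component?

For the first component, −7 each step: -5, -12, -19, -26, -33, -40 → -47.
Second component: always the previous value of the first component; -9, -5, -12, -19, -26, -33 → -40.

-40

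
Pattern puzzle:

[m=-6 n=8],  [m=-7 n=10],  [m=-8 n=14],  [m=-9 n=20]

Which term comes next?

[m=-10 n=28]

M: −1 each step, so -6, -7, -8, -9 → -10.
N — differences are 2, 4, 6, … (increasing by 2 each time): 8, 10, 14, 20 → 28.
Putting it together: [m=-10 n=28].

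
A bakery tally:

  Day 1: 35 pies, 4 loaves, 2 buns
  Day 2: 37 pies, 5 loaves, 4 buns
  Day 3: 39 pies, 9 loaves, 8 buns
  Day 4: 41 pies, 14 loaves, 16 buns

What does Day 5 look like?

43 pies, 23 loaves, 32 buns

Pies: +2 each step; 35, 37, 39, 41 → 43.
Loaves — each term is the sum of the two before it: 4, 5, 9, 14 → 23.
Buns goes 2, 4, 8, 16 → 32 (×2 each step).
So the next row is 43 pies, 23 loaves, 32 buns.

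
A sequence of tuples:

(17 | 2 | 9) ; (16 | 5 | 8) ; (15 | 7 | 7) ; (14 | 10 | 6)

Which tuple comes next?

First coordinate: −1 each step, so 17, 16, 15, 14 → 13.
Second coordinate: alternating steps +3, +2, +3, +2, …; 2, 5, 7, 10 → 12.
Third coordinate: always 8 less than the first coordinate, so 9, 8, 7, 6 → 5.
So the next tuple is (13 | 12 | 5).

(13 | 12 | 5)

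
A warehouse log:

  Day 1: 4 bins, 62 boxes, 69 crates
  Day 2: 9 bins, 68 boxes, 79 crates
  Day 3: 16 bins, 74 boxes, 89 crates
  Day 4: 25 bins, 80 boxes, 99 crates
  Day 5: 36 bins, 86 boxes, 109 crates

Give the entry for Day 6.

Bins goes 4, 9, 16, 25, 36 → 49 (perfect squares: 2², 3², 4², …).
Boxes: +6 each step, so 62, 68, 74, 80, 86 → 92.
Crates goes 69, 79, 89, 99, 109 → 119 (+10 each step).
Combining the parts gives 49 bins, 92 boxes, 119 crates.

49 bins, 92 boxes, 119 crates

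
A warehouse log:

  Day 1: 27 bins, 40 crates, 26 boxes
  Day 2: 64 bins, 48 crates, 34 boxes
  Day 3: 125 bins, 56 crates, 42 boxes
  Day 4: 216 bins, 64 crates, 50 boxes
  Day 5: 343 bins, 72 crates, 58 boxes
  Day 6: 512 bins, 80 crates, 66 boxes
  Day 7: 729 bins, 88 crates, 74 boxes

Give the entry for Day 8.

Bins — perfect cubes: 3³, 4³, 5³, …: 27, 64, 125, 216, 343, 512, 729 → 1000.
Crates goes 40, 48, 56, 64, 72, 80, 88 → 96 (+8 each step).
Boxes: +8 each step, so 26, 34, 42, 50, 58, 66, 74 → 82.
Putting it together: 1000 bins, 96 crates, 82 boxes.

1000 bins, 96 crates, 82 boxes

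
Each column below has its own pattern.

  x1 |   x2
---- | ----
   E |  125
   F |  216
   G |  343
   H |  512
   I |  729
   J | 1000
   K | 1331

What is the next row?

For the column x1, letters move forward 1 place in the alphabet: E, F, G, H, I, J, K → L.
Column x2 goes 125, 216, 343, 512, 729, 1000, 1331 → 1728 (perfect cubes: 5³, 6³, 7³, …).
So the next row is L  1728.

L  1728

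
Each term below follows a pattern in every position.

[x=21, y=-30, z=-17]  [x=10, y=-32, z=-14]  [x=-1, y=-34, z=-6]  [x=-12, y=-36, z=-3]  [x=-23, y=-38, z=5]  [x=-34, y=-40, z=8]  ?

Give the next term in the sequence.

[x=-45, y=-42, z=16]

X: 21, 10, -1, -12, -23, -34 → -45 (−11 each step).
Y: −2 each step; -30, -32, -34, -36, -38, -40 → -42.
Z: alternating steps +3, +8, +3, +8, …; -17, -14, -6, -3, 5, 8 → 16.
Combining the parts gives [x=-45, y=-42, z=16].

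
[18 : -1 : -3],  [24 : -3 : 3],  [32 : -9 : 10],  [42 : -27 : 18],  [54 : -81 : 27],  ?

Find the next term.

[68 : -243 : 37]

First entry goes 18, 24, 32, 42, 54 → 68 (differences are 6, 8, 10, … (increasing by 2 each time)).
Second entry: ×3 each step; -1, -3, -9, -27, -81 → -243.
Third entry: differences are 6, 7, 8, … (increasing by 1 each time), so -3, 3, 10, 18, 27 → 37.
So the next term is [68 : -243 : 37].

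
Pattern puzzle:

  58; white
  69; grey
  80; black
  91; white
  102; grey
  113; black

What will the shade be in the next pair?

For the shade, repeats white → grey → black: white, grey, black, white, grey, black → white.

white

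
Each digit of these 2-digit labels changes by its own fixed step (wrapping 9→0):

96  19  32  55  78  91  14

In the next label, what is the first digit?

3

First digit goes 9, 1, 3, 5, 7, 9, 1 → 3 (+2 each step, mod 10).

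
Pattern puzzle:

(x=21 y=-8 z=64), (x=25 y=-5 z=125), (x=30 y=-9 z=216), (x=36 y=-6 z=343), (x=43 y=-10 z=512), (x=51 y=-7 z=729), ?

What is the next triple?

X — differences are 4, 5, 6, … (increasing by 1 each time): 21, 25, 30, 36, 43, 51 → 60.
For the y, alternating steps +3, −4, +3, −4, …: -8, -5, -9, -6, -10, -7 → -11.
Z: perfect cubes: 4³, 5³, 6³, …, so 64, 125, 216, 343, 512, 729 → 1000.
Combining the parts gives (x=60 y=-11 z=1000).

(x=60 y=-11 z=1000)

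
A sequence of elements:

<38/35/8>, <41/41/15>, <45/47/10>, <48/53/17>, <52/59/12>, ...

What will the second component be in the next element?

First component — alternating steps +3, +4, +3, +4, …: 38, 41, 45, 48, 52 → 55.
Second component goes 35, 41, 47, 53, 59 → 65 (+6 each step).
Third component goes 8, 15, 10, 17, 12 → 19 (alternating steps +7, −5, +7, −5, …).

65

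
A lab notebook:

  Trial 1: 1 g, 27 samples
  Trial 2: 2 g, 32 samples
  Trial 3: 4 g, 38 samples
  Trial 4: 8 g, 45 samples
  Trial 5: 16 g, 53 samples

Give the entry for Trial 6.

32 g, 62 samples

For the g, ×2 each step: 1, 2, 4, 8, 16 → 32.
Samples: differences are 5, 6, 7, … (increasing by 1 each time); 27, 32, 38, 45, 53 → 62.
Putting it together: 32 g, 62 samples.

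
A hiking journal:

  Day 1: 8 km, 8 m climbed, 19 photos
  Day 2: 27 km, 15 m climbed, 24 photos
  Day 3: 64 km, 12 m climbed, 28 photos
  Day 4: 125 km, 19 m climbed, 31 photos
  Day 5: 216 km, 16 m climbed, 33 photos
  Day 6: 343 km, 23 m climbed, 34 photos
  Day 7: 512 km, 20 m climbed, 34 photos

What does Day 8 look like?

For the km, perfect cubes: 2³, 3³, 4³, …: 8, 27, 64, 125, 216, 343, 512 → 729.
M climbed: 8, 15, 12, 19, 16, 23, 20 → 27 (alternating steps +7, −3, +7, −3, …).
Photos goes 19, 24, 28, 31, 33, 34, 34 → 33 (differences are 5, 4, 3, … (decreasing by 1 each time)).
Combining the parts gives 729 km, 27 m climbed, 33 photos.

729 km, 27 m climbed, 33 photos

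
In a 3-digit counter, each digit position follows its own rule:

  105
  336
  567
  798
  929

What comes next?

First digit: +2 each step, mod 10; 1, 3, 5, 7, 9 → 1.
Second digit: 0, 3, 6, 9, 2 → 5 (+3 each step, mod 10).
Third digit goes 5, 6, 7, 8, 9 → 0 (+1 each step, mod 10).
So the next tag is 150.

150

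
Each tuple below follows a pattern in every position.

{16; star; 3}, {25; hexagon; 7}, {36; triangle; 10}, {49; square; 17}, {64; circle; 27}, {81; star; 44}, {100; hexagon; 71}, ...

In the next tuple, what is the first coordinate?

121

First coordinate: perfect squares: 4², 5², 6², …, so 16, 25, 36, 49, 64, 81, 100 → 121.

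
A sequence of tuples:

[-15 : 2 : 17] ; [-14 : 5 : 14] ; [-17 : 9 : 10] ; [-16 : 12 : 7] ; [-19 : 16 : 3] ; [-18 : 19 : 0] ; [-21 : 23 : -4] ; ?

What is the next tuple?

[-20 : 26 : -7]

First coordinate — alternating steps +1, −3, +1, −3, …: -15, -14, -17, -16, -19, -18, -21 → -20.
Second coordinate: alternating steps +3, +4, +3, +4, …; 2, 5, 9, 12, 16, 19, 23 → 26.
Third coordinate: 17, 14, 10, 7, 3, 0, -4 → -7 (together with the second coordinate always sums to 19).
So the next tuple is [-20 : 26 : -7].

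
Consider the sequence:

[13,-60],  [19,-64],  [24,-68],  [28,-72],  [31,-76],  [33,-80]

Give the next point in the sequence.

[34,-84]

First coordinate — differences are 6, 5, 4, … (decreasing by 1 each time): 13, 19, 24, 28, 31, 33 → 34.
For the second coordinate, −4 each step: -60, -64, -68, -72, -76, -80 → -84.
Putting it together: [34,-84].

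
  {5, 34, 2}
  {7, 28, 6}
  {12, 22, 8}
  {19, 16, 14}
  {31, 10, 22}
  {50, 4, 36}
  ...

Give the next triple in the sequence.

For the first value, each term is the sum of the two before it: 5, 7, 12, 19, 31, 50 → 81.
Second value — −6 each step: 34, 28, 22, 16, 10, 4 → -2.
Third value goes 2, 6, 8, 14, 22, 36 → 58 (each term is the sum of the two before it).
Putting it together: {81, -2, 58}.

{81, -2, 58}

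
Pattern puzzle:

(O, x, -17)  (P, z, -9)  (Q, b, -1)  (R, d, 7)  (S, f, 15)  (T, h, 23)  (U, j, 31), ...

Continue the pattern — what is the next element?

First letter goes O, P, Q, R, S, T, U → V (letters move forward 1 place in the alphabet).
Second letter goes x, z, b, d, f, h, j → l (letters move forward 2 places in the alphabet, wrapping Z→A).
Third slot goes -17, -9, -1, 7, 15, 23, 31 → 39 (+8 each step).
Putting it together: (V, l, 39).

(V, l, 39)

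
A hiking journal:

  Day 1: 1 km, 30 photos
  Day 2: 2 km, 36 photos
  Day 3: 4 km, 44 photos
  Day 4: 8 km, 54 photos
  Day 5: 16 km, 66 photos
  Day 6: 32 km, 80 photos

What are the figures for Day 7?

64 km, 96 photos

Km: ×2 each step, so 1, 2, 4, 8, 16, 32 → 64.
For the photos, differences are 6, 8, 10, … (increasing by 2 each time): 30, 36, 44, 54, 66, 80 → 96.
Putting it together: 64 km, 96 photos.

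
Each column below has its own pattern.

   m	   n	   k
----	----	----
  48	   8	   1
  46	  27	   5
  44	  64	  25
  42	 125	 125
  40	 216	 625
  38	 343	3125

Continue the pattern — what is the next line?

Column m: −2 each step; 48, 46, 44, 42, 40, 38 → 36.
Column n — perfect cubes: 2³, 3³, 4³, …: 8, 27, 64, 125, 216, 343 → 512.
Column k — ×5 each step: 1, 5, 25, 125, 625, 3125 → 15625.
Putting it together: 36  512  15625.

36  512  15625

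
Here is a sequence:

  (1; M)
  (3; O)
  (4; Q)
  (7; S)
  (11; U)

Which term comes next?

First value: 1, 3, 4, 7, 11 → 18 (each term is the sum of the two before it).
For the letter, letters move forward 2 places in the alphabet: M, O, Q, S, U → W.
Combining the parts gives (18; W).

(18; W)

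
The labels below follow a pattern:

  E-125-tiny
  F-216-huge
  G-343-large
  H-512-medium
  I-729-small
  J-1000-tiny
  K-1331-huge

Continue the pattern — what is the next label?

Letter goes E, F, G, H, I, J, K → L (letters move forward 1 place in the alphabet).
Second component goes 125, 216, 343, 512, 729, 1000, 1331 → 1728 (perfect cubes: 5³, 6³, 7³, …).
Size — repeats tiny → huge → large → medium → small: tiny, huge, large, medium, small, tiny, huge → large.
Combining the parts gives L-1728-large.

L-1728-large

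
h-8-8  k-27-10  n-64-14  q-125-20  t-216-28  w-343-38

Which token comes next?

Letter: h, k, n, q, t, w → z (letters move forward 3 places in the alphabet).
Second component — perfect cubes: 2³, 3³, 4³, …: 8, 27, 64, 125, 216, 343 → 512.
Third component: differences are 2, 4, 6, … (increasing by 2 each time); 8, 10, 14, 20, 28, 38 → 50.
Putting it together: z-512-50.

z-512-50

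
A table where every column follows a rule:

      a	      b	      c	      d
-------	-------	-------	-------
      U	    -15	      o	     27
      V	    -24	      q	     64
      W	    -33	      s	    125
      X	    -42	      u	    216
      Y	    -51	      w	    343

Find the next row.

Column a — letters move forward 1 place in the alphabet: U, V, W, X, Y → Z.
Column b goes -15, -24, -33, -42, -51 → -60 (−9 each step).
Column c — letters move forward 2 places in the alphabet: o, q, s, u, w → y.
Column d — perfect cubes: 3³, 4³, 5³, …: 27, 64, 125, 216, 343 → 512.
So the next row is Z  -60  y  512.

Z  -60  y  512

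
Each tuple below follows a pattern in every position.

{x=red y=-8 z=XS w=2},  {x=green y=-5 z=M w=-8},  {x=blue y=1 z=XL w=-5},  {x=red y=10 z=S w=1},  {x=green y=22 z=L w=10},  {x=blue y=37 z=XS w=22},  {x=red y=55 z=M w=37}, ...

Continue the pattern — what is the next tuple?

{x=green y=76 z=XL w=55}

X goes red, green, blue, red, green, blue, red → green (repeats red → green → blue).
Y goes -8, -5, 1, 10, 22, 37, 55 → 76 (differences are 3, 6, 9, … (increasing by 3 each time)).
Z: repeats XS → M → XL → S → L, so XS, M, XL, S, L, XS, M → XL.
For the w, always the previous value of the y: 2, -8, -5, 1, 10, 22, 37 → 55.
Combining the parts gives {x=green y=76 z=XL w=55}.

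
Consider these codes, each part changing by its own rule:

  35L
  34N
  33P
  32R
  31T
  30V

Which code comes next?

29X

First component: 35, 34, 33, 32, 31, 30 → 29 (−1 each step).
Letter: L, N, P, R, T, V → X (letters move forward 2 places in the alphabet).
Putting it together: 29X.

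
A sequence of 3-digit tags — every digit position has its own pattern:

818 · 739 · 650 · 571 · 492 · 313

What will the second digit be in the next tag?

3

For the second digit, +2 each step, mod 10: 1, 3, 5, 7, 9, 1 → 3.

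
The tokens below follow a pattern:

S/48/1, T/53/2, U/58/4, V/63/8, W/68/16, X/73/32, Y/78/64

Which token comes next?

Letter goes S, T, U, V, W, X, Y → Z (letters move forward 1 place in the alphabet).
Second component — +5 each step: 48, 53, 58, 63, 68, 73, 78 → 83.
Third component: ×2 each step, so 1, 2, 4, 8, 16, 32, 64 → 128.
Combining the parts gives Z/83/128.

Z/83/128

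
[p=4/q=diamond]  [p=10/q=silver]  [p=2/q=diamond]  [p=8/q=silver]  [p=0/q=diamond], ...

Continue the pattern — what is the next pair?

P goes 4, 10, 2, 8, 0 → 6 (alternating steps +6, −8, +6, −8, …).
Q: alternates diamond ↔ silver, so diamond, silver, diamond, silver, diamond → silver.
Combining the parts gives [p=6/q=silver].

[p=6/q=silver]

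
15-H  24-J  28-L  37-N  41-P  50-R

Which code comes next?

First component: 15, 24, 28, 37, 41, 50 → 54 (alternating steps +9, +4, +9, +4, …).
Letter goes H, J, L, N, P, R → T (letters move forward 2 places in the alphabet).
Combining the parts gives 54-T.

54-T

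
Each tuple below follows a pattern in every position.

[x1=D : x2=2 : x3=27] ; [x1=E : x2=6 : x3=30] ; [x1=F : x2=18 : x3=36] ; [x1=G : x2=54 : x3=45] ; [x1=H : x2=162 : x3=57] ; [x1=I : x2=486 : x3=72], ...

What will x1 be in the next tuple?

For the x1, letters move forward 1 place in the alphabet: D, E, F, G, H, I → J.
X2 — ×3 each step: 2, 6, 18, 54, 162, 486 → 1458.
X3 — differences are 3, 6, 9, … (increasing by 3 each time): 27, 30, 36, 45, 57, 72 → 90.

J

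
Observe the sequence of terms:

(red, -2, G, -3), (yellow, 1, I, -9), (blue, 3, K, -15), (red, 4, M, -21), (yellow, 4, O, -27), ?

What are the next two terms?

(blue, 3, Q, -33), (red, 1, S, -39)

Colour: red, yellow, blue, red, yellow → blue → red (repeats red → yellow → blue).
Second slot: -2, 1, 3, 4, 4 → 3 → 1 (differences are 3, 2, 1, … (decreasing by 1 each time)).
Letter: G, I, K, M, O → Q → S (letters move forward 2 places in the alphabet).
Fourth slot: −6 each step; -3, -9, -15, -21, -27 → -33 → -39.
Putting the parts together: (blue, 3, Q, -33) and then (red, 1, S, -39).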